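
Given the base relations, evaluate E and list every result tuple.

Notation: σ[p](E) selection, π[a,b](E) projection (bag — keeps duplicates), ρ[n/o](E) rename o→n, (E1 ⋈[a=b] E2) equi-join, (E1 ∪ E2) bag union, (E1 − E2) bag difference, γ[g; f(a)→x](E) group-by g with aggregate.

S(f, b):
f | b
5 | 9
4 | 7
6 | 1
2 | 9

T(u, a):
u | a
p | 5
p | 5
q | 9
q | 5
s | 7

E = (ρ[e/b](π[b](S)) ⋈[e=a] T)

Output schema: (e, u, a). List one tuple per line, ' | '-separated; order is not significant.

Row counts bottom-up:
  S → 4
  π[b](S) → 4
  ρ[e/b](π[b](S)) → 4
  T → 5
  (ρ[e/b](π[b](S)) ⋈[e=a] T) → 3

== RESULT ==
e | u | a
7 | s | 7
9 | q | 9
9 | q | 9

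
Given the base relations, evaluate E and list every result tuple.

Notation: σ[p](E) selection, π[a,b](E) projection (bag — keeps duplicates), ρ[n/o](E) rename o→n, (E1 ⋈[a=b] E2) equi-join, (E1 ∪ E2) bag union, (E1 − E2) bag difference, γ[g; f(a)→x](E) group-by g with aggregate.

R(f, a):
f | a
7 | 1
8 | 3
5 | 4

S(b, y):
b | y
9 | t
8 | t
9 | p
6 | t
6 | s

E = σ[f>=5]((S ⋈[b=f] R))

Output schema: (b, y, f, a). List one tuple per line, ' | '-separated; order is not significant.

Subexpression sizes:
  S → 5
  R → 3
  (S ⋈[b=f] R) → 1
  σ[f>=5]((S ⋈[b=f] R)) → 1

== RESULT ==
b | y | f | a
8 | t | 8 | 3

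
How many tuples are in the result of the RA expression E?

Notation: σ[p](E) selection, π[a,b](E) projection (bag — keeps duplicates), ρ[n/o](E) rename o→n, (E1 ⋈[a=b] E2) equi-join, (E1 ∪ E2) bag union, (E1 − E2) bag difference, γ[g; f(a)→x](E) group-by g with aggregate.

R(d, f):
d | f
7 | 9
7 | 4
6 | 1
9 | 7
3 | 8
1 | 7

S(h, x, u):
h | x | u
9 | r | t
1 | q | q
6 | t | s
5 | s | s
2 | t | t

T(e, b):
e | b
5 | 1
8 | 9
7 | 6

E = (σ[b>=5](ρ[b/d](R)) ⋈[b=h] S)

Stepwise |·|:
  R → 6
  ρ[b/d](R) → 6
  σ[b>=5](ρ[b/d](R)) → 4
  S → 5
  (σ[b>=5](ρ[b/d](R)) ⋈[b=h] S) → 2

|E| = 2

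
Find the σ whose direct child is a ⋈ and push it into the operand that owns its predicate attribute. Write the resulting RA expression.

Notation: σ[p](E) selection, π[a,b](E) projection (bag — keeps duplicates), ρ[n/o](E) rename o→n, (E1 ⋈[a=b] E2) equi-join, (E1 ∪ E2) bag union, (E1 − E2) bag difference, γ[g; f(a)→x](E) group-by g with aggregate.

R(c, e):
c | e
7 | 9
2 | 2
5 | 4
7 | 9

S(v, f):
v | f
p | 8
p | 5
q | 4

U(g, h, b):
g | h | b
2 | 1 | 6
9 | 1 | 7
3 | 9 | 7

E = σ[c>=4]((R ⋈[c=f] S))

σ filters on c, owned by the left side.
E' = (σ[c>=4](R) ⋈[c=f] S)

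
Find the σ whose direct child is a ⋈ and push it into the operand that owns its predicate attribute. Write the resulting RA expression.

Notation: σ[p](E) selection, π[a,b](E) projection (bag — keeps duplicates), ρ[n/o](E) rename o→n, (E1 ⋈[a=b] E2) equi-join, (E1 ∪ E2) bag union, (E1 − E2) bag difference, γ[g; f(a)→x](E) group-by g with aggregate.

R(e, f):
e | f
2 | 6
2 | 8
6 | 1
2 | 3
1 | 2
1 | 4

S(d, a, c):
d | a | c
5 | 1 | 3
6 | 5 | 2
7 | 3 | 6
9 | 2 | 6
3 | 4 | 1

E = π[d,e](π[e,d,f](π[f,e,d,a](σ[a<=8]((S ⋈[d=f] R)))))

σ filters on a, owned by the left side.
E' = π[d,e](π[e,d,f](π[f,e,d,a]((σ[a<=8](S) ⋈[d=f] R))))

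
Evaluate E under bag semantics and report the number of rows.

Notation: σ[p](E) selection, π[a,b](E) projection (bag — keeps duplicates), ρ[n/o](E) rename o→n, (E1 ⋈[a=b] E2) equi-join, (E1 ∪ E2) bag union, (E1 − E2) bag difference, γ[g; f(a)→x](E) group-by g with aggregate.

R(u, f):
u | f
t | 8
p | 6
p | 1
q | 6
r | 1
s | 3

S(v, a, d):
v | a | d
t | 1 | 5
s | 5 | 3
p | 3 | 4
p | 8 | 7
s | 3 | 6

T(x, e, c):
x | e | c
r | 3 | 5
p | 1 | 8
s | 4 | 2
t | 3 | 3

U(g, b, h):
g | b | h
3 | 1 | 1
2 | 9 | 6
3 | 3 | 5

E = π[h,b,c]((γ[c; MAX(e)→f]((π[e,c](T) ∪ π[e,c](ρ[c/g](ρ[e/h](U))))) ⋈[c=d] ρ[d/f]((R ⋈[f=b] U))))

Stepwise |·|:
  T → 4
  π[e,c](T) → 4
  U → 3
  ρ[e/h](U) → 3
  ρ[c/g](ρ[e/h](U)) → 3
  π[e,c](ρ[c/g](ρ[e/h](U))) → 3
  (π[e,c](T) ∪ π[e,c](ρ[c/g](ρ[e/h](U)))) → 7
  γ[c; MAX(e)→f]((π[e,c](T) ∪ π[e,c](ρ[c/g](ρ[e/h](U))))) → 4
  R → 6
  U → 3
  (R ⋈[f=b] U) → 3
  ρ[d/f]((R ⋈[f=b] U)) → 3
  (γ[c; MAX(e)→f]((π[e,c](T) ∪ π[e,c](ρ[c/g](ρ[e/h](U))))) ⋈[c=d] ρ[d/f]((R ⋈[f=b] U))) → 1
  π[h,b,c]((γ[c; MAX(e)→f]((π[e,c](T) ∪ π[e,c](ρ[c/g](ρ[e/h](U))))) ⋈[c=d] ρ[d/f]((R ⋈[f=b] U)))) → 1

|E| = 1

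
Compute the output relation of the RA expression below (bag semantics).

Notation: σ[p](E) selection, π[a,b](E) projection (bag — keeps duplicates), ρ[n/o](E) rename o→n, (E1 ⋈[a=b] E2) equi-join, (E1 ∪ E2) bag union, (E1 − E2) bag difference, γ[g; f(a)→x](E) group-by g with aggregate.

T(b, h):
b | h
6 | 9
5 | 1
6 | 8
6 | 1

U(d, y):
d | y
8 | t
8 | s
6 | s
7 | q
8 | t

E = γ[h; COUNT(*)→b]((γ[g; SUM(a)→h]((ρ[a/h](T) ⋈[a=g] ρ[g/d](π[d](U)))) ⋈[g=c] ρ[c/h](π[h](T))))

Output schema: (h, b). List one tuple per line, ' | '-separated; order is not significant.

Row counts bottom-up:
  T → 4
  ρ[a/h](T) → 4
  U → 5
  π[d](U) → 5
  ρ[g/d](π[d](U)) → 5
  (ρ[a/h](T) ⋈[a=g] ρ[g/d](π[d](U))) → 3
  γ[g; SUM(a)→h]((ρ[a/h](T) ⋈[a=g] ρ[g/d](π[d](U)))) → 1
  T → 4
  π[h](T) → 4
  ρ[c/h](π[h](T)) → 4
  (γ[g; SUM(a)→h]((ρ[a/h](T) ⋈[a=g] ρ[g/d](π[d](U)))) ⋈[g=c] ρ[c/h](π[h](T))) → 1
  γ[h; COUNT(*)→b]((γ[g; SUM(a)→h]((ρ[a/h](T) ⋈[a=g] ρ[g/d](π[d](U)))) ⋈[g=c] ρ[c/h](π[h](T)))) → 1

== RESULT ==
h | b
24 | 1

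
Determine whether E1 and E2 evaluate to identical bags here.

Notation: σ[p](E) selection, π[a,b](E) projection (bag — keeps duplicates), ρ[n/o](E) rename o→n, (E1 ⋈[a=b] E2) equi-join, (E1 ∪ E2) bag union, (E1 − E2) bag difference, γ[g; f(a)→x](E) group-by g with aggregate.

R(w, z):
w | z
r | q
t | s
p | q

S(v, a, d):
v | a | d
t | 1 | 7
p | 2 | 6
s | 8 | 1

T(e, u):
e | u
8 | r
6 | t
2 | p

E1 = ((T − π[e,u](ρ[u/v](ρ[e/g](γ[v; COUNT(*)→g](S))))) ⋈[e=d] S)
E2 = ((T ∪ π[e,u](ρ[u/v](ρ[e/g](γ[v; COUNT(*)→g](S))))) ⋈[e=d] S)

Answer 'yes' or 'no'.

E1 per-node cardinality:
  T → 3
  S → 3
  γ[v; COUNT(*)→g](S) → 3
  ρ[e/g](γ[v; COUNT(*)→g](S)) → 3
  ρ[u/v](ρ[e/g](γ[v; COUNT(*)→g](S))) → 3
  π[e,u](ρ[u/v](ρ[e/g](γ[v; COUNT(*)→g](S)))) → 3
  (T − π[e,u](ρ[u/v](ρ[e/g](γ[v; COUNT(*)→g](S))))) → 3
  S → 3
  ((T − π[e,u](ρ[u/v](ρ[e/g](γ[v; COUNT(*)→g](S))))) ⋈[e=d] S) → 1
E2 per-node cardinality:
  T → 3
  S → 3
  γ[v; COUNT(*)→g](S) → 3
  ρ[e/g](γ[v; COUNT(*)→g](S)) → 3
  ρ[u/v](ρ[e/g](γ[v; COUNT(*)→g](S))) → 3
  π[e,u](ρ[u/v](ρ[e/g](γ[v; COUNT(*)→g](S)))) → 3
  (T ∪ π[e,u](ρ[u/v](ρ[e/g](γ[v; COUNT(*)→g](S))))) → 6
  S → 3
  ((T ∪ π[e,u](ρ[u/v](ρ[e/g](γ[v; COUNT(*)→g](S))))) ⋈[e=d] S) → 4

E1 result:
e | u | v | a | d
6 | t | p | 2 | 6
E2 result:
e | u | v | a | d
1 | p | s | 8 | 1
1 | s | s | 8 | 1
1 | t | s | 8 | 1
6 | t | p | 2 | 6
Witness: (1, 's', 's', 8, 1) appears 0× in E1 but 1× in E2.

no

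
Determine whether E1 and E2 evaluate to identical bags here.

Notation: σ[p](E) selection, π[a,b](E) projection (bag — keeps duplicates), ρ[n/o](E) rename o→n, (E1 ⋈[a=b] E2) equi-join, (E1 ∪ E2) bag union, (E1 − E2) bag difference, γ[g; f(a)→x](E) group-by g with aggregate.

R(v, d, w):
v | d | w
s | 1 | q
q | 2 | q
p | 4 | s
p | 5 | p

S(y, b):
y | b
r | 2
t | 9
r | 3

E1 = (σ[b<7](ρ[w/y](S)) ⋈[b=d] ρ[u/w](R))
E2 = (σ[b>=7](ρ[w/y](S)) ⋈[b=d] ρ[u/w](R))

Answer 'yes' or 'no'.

E1 per-node cardinality:
  S → 3
  ρ[w/y](S) → 3
  σ[b<7](ρ[w/y](S)) → 2
  R → 4
  ρ[u/w](R) → 4
  (σ[b<7](ρ[w/y](S)) ⋈[b=d] ρ[u/w](R)) → 1
E2 per-node cardinality:
  S → 3
  ρ[w/y](S) → 3
  σ[b>=7](ρ[w/y](S)) → 1
  R → 4
  ρ[u/w](R) → 4
  (σ[b>=7](ρ[w/y](S)) ⋈[b=d] ρ[u/w](R)) → 0

E1 result:
w | b | v | d | u
r | 2 | q | 2 | q
E2 result:
w | b | v | d | u
(0 rows)
Witness: ('r', 2, 'q', 2, 'q') appears 1× in E1 but 0× in E2.

no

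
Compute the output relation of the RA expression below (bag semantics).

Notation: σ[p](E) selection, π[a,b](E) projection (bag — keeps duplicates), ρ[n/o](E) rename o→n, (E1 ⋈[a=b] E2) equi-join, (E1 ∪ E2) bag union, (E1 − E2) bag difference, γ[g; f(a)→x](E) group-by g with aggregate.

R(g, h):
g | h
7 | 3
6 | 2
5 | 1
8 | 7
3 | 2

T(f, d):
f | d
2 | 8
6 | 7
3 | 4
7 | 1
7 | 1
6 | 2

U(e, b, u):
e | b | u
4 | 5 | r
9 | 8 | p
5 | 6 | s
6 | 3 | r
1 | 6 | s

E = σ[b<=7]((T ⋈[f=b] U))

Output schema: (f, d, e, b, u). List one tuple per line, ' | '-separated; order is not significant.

Stepwise |·|:
  T → 6
  U → 5
  (T ⋈[f=b] U) → 5
  σ[b<=7]((T ⋈[f=b] U)) → 5

== RESULT ==
f | d | e | b | u
3 | 4 | 6 | 3 | r
6 | 2 | 1 | 6 | s
6 | 2 | 5 | 6 | s
6 | 7 | 1 | 6 | s
6 | 7 | 5 | 6 | s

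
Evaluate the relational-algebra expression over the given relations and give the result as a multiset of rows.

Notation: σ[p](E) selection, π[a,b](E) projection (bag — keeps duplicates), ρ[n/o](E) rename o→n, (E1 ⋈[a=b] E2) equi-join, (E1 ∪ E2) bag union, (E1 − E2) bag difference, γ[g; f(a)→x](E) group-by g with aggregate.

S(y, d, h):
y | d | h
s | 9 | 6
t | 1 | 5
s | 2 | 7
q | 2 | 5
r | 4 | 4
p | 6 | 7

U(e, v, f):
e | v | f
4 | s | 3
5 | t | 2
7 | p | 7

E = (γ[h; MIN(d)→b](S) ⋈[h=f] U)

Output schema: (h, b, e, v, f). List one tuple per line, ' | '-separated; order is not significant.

Stepwise |·|:
  S → 6
  γ[h; MIN(d)→b](S) → 4
  U → 3
  (γ[h; MIN(d)→b](S) ⋈[h=f] U) → 1

== RESULT ==
h | b | e | v | f
7 | 2 | 7 | p | 7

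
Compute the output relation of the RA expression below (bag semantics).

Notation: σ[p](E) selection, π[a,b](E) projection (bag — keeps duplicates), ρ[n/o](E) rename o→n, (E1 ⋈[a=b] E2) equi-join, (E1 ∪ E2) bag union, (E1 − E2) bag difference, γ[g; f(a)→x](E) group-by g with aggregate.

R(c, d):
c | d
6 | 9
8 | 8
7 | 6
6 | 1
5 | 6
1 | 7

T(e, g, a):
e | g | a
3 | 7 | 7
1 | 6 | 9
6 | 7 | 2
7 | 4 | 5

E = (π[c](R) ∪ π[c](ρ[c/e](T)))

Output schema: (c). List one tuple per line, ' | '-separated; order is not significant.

Row counts bottom-up:
  R → 6
  π[c](R) → 6
  T → 4
  ρ[c/e](T) → 4
  π[c](ρ[c/e](T)) → 4
  (π[c](R) ∪ π[c](ρ[c/e](T))) → 10

== RESULT ==
c
1
1
3
5
6
6
6
7
7
8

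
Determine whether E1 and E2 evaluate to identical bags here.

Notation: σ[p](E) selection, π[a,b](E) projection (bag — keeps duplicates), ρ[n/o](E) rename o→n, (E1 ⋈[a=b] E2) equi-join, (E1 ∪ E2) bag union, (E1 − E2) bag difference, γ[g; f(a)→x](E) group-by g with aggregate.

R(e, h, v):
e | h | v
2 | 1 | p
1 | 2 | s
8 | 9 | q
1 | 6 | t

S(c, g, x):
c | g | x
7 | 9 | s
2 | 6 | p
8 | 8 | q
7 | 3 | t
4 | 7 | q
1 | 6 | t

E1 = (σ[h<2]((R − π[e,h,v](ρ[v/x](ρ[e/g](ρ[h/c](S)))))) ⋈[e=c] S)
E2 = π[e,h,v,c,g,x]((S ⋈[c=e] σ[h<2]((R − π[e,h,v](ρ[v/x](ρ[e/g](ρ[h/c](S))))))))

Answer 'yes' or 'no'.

E1 subexpression sizes:
  R → 4
  S → 6
  ρ[h/c](S) → 6
  ρ[e/g](ρ[h/c](S)) → 6
  ρ[v/x](ρ[e/g](ρ[h/c](S))) → 6
  π[e,h,v](ρ[v/x](ρ[e/g](ρ[h/c](S)))) → 6
  (R − π[e,h,v](ρ[v/x](ρ[e/g](ρ[h/c](S))))) → 4
  σ[h<2]((R − π[e,h,v](ρ[v/x](ρ[e/g](ρ[h/c](S)))))) → 1
  S → 6
  (σ[h<2]((R − π[e,h,v](ρ[v/x](ρ[e/g](ρ[h/c](S)))))) ⋈[e=c] S) → 1
E2 subexpression sizes:
  S → 6
  R → 4
  S → 6
  ρ[h/c](S) → 6
  ρ[e/g](ρ[h/c](S)) → 6
  ρ[v/x](ρ[e/g](ρ[h/c](S))) → 6
  π[e,h,v](ρ[v/x](ρ[e/g](ρ[h/c](S)))) → 6
  (R − π[e,h,v](ρ[v/x](ρ[e/g](ρ[h/c](S))))) → 4
  σ[h<2]((R − π[e,h,v](ρ[v/x](ρ[e/g](ρ[h/c](S)))))) → 1
  (S ⋈[c=e] σ[h<2]((R − π[e,h,v](ρ[v/x](ρ[e/g](ρ[h/c](S))))))) → 1
  π[e,h,v,c,g,x]((S ⋈[c=e] σ[h<2]((R − π[e,h,v](ρ[v/x](ρ[e/g](ρ[h/c](S)))))))) → 1

E1 and E2 produce the same multiset:
e | h | v | c | g | x
2 | 1 | p | 2 | 6 | p

yes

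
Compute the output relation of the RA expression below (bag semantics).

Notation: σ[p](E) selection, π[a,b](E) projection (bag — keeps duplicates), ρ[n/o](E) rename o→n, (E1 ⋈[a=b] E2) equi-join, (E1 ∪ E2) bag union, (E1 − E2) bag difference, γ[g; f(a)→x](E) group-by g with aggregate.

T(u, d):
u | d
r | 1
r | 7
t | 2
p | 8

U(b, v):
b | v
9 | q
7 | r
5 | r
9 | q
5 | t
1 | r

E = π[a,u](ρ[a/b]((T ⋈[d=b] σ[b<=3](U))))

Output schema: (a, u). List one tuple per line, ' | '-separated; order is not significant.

Row counts bottom-up:
  T → 4
  U → 6
  σ[b<=3](U) → 1
  (T ⋈[d=b] σ[b<=3](U)) → 1
  ρ[a/b]((T ⋈[d=b] σ[b<=3](U))) → 1
  π[a,u](ρ[a/b]((T ⋈[d=b] σ[b<=3](U)))) → 1

== RESULT ==
a | u
1 | r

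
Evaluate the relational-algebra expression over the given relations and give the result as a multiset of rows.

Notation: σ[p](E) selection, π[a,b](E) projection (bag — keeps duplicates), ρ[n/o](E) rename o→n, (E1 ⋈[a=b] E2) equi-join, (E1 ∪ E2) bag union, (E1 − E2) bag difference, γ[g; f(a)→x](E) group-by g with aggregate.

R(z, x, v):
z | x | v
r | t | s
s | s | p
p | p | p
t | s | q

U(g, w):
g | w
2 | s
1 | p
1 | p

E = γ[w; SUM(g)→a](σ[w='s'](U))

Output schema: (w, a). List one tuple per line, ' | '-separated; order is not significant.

Subexpression sizes:
  U → 3
  σ[w='s'](U) → 1
  γ[w; SUM(g)→a](σ[w='s'](U)) → 1

== RESULT ==
w | a
s | 2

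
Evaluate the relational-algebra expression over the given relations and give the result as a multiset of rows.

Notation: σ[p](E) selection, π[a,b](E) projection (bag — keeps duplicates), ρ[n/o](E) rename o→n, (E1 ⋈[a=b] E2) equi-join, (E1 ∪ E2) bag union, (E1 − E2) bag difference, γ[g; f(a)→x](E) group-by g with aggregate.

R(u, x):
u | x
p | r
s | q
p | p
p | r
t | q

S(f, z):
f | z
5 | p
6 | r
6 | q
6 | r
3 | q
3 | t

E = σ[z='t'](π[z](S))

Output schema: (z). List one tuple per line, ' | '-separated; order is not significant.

Per-node cardinality:
  S → 6
  π[z](S) → 6
  σ[z='t'](π[z](S)) → 1

== RESULT ==
z
t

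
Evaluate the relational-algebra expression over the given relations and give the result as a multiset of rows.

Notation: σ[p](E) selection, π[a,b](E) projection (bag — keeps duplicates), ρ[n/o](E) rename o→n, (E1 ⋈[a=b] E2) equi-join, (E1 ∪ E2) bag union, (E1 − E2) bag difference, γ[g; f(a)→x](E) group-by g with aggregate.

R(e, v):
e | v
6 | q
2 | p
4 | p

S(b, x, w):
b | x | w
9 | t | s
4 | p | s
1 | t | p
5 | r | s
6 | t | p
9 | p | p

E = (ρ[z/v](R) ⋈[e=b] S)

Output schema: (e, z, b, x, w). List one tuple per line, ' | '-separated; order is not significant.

Stepwise |·|:
  R → 3
  ρ[z/v](R) → 3
  S → 6
  (ρ[z/v](R) ⋈[e=b] S) → 2

== RESULT ==
e | z | b | x | w
4 | p | 4 | p | s
6 | q | 6 | t | p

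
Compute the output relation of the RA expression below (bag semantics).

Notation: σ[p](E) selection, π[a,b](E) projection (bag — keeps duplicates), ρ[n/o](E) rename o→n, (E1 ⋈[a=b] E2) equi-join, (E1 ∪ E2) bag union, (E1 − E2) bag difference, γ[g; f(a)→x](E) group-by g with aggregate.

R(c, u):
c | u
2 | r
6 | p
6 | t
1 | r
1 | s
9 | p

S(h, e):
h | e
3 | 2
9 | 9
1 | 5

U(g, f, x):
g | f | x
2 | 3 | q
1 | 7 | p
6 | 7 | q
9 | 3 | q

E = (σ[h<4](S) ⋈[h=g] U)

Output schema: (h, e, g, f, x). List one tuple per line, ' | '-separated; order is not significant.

Subexpression sizes:
  S → 3
  σ[h<4](S) → 2
  U → 4
  (σ[h<4](S) ⋈[h=g] U) → 1

== RESULT ==
h | e | g | f | x
1 | 5 | 1 | 7 | p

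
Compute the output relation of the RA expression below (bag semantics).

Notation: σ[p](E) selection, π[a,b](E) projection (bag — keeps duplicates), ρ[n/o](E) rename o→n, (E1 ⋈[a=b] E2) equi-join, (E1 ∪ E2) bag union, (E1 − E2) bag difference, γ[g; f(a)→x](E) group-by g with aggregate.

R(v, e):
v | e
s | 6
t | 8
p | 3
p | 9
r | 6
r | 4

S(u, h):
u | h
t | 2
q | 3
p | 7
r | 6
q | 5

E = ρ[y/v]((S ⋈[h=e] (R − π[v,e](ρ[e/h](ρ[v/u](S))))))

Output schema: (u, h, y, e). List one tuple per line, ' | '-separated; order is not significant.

Stepwise |·|:
  S → 5
  R → 6
  S → 5
  ρ[v/u](S) → 5
  ρ[e/h](ρ[v/u](S)) → 5
  π[v,e](ρ[e/h](ρ[v/u](S))) → 5
  (R − π[v,e](ρ[e/h](ρ[v/u](S)))) → 5
  (S ⋈[h=e] (R − π[v,e](ρ[e/h](ρ[v/u](S))))) → 2
  ρ[y/v]((S ⋈[h=e] (R − π[v,e](ρ[e/h](ρ[v/u](S)))))) → 2

== RESULT ==
u | h | y | e
q | 3 | p | 3
r | 6 | s | 6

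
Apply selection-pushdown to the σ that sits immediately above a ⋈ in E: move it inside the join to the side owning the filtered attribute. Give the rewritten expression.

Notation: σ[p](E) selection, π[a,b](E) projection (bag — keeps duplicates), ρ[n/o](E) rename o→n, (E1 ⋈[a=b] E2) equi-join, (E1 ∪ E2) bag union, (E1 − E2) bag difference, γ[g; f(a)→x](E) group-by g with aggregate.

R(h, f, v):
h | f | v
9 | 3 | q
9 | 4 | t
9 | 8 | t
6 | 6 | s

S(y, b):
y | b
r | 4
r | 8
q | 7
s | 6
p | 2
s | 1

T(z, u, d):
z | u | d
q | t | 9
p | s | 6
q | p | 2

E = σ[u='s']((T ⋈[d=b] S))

σ filters on u, owned by the left side.
E' = (σ[u='s'](T) ⋈[d=b] S)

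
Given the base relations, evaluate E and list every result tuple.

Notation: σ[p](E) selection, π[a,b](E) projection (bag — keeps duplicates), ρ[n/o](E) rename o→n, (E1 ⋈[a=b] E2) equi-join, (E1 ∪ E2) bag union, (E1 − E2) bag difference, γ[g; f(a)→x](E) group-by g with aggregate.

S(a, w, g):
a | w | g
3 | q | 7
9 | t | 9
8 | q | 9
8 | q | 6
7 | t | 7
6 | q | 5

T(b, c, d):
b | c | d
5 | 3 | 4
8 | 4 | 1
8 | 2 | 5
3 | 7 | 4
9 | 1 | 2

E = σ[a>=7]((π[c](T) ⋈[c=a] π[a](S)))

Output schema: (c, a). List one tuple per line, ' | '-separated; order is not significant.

Row counts bottom-up:
  T → 5
  π[c](T) → 5
  S → 6
  π[a](S) → 6
  (π[c](T) ⋈[c=a] π[a](S)) → 2
  σ[a>=7]((π[c](T) ⋈[c=a] π[a](S))) → 1

== RESULT ==
c | a
7 | 7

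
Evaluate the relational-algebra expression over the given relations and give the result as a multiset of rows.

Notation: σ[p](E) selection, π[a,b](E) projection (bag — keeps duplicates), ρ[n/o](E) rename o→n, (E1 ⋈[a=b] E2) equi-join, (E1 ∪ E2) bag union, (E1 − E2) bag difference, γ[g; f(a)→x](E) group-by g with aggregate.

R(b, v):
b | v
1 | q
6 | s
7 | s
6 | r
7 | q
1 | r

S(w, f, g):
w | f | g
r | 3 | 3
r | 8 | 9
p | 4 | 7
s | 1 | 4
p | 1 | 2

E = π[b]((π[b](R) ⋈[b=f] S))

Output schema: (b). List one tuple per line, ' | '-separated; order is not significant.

Row counts bottom-up:
  R → 6
  π[b](R) → 6
  S → 5
  (π[b](R) ⋈[b=f] S) → 4
  π[b]((π[b](R) ⋈[b=f] S)) → 4

== RESULT ==
b
1
1
1
1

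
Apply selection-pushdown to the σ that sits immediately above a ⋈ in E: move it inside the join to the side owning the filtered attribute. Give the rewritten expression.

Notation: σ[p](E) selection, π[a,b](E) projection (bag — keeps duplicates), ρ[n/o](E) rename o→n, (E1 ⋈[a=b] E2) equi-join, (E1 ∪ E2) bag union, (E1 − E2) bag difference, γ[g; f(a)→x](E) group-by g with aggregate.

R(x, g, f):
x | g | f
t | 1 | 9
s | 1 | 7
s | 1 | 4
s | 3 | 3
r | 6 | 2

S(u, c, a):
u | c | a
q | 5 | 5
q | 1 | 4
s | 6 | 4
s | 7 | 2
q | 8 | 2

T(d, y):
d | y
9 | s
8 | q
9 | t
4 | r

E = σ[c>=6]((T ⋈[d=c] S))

σ filters on c, owned by the right side.
E' = (T ⋈[d=c] σ[c>=6](S))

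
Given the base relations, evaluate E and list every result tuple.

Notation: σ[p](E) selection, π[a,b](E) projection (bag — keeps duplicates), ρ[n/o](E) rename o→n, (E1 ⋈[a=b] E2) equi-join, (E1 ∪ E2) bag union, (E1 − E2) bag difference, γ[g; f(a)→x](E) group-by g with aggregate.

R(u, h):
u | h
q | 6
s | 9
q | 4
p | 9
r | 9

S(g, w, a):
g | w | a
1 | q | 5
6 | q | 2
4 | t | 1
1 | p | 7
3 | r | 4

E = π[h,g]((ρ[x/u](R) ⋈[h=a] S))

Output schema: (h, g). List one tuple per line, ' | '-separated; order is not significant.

Stepwise |·|:
  R → 5
  ρ[x/u](R) → 5
  S → 5
  (ρ[x/u](R) ⋈[h=a] S) → 1
  π[h,g]((ρ[x/u](R) ⋈[h=a] S)) → 1

== RESULT ==
h | g
4 | 3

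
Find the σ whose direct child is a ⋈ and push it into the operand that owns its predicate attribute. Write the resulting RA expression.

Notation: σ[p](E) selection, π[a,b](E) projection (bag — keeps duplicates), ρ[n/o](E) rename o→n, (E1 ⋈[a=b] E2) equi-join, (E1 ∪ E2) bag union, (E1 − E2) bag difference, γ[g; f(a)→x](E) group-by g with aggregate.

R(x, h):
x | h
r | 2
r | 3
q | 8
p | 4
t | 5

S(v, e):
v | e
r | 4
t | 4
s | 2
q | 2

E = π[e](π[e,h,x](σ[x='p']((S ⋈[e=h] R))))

σ filters on x, owned by the right side.
E' = π[e](π[e,h,x]((S ⋈[e=h] σ[x='p'](R))))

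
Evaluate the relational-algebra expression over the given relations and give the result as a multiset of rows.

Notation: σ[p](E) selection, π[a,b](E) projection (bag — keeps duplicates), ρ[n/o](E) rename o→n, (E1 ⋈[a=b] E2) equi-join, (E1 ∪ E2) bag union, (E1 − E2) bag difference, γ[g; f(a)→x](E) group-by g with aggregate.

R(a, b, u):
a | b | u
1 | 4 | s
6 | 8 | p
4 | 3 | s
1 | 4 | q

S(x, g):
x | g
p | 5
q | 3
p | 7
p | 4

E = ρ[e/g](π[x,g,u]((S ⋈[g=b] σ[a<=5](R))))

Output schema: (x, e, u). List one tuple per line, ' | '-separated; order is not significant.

Subexpression sizes:
  S → 4
  R → 4
  σ[a<=5](R) → 3
  (S ⋈[g=b] σ[a<=5](R)) → 3
  π[x,g,u]((S ⋈[g=b] σ[a<=5](R))) → 3
  ρ[e/g](π[x,g,u]((S ⋈[g=b] σ[a<=5](R)))) → 3

== RESULT ==
x | e | u
p | 4 | q
p | 4 | s
q | 3 | s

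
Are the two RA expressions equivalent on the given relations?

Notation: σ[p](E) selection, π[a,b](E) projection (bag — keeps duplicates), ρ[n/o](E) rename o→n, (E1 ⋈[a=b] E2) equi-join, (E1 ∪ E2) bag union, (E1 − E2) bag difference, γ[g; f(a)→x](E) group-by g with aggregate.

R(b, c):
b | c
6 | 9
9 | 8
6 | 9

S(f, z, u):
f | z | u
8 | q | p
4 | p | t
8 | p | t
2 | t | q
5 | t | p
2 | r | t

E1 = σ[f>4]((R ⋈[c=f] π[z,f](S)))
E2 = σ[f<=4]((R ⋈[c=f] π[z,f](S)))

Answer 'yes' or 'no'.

E1 subexpression sizes:
  R → 3
  S → 6
  π[z,f](S) → 6
  (R ⋈[c=f] π[z,f](S)) → 2
  σ[f>4]((R ⋈[c=f] π[z,f](S))) → 2
E2 subexpression sizes:
  R → 3
  S → 6
  π[z,f](S) → 6
  (R ⋈[c=f] π[z,f](S)) → 2
  σ[f<=4]((R ⋈[c=f] π[z,f](S))) → 0

E1 result:
b | c | z | f
9 | 8 | p | 8
9 | 8 | q | 8
E2 result:
b | c | z | f
(0 rows)
Witness: (9, 8, 'p', 8) appears 1× in E1 but 0× in E2.

no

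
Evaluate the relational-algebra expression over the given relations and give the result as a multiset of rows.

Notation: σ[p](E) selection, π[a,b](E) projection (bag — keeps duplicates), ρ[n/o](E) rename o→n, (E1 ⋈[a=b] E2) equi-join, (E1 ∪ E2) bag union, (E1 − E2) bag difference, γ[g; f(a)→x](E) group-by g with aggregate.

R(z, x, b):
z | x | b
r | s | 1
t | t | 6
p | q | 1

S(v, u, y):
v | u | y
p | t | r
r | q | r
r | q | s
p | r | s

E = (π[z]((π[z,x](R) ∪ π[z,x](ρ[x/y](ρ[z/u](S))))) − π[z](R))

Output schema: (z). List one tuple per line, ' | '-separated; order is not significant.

Subexpression sizes:
  R → 3
  π[z,x](R) → 3
  S → 4
  ρ[z/u](S) → 4
  ρ[x/y](ρ[z/u](S)) → 4
  π[z,x](ρ[x/y](ρ[z/u](S))) → 4
  (π[z,x](R) ∪ π[z,x](ρ[x/y](ρ[z/u](S)))) → 7
  π[z]((π[z,x](R) ∪ π[z,x](ρ[x/y](ρ[z/u](S))))) → 7
  R → 3
  π[z](R) → 3
  (π[z]((π[z,x](R) ∪ π[z,x](ρ[x/y](ρ[z/u](S))))) − π[z](R)) → 4

== RESULT ==
z
q
q
r
t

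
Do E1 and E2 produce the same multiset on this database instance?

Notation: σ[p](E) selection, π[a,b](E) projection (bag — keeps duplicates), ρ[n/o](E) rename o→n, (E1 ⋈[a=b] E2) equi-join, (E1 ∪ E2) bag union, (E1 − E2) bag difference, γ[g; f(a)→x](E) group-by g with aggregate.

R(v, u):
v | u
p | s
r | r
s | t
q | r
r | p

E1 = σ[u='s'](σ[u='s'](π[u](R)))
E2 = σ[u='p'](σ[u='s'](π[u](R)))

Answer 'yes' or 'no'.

E1 row counts bottom-up:
  R → 5
  π[u](R) → 5
  σ[u='s'](π[u](R)) → 1
  σ[u='s'](σ[u='s'](π[u](R))) → 1
E2 row counts bottom-up:
  R → 5
  π[u](R) → 5
  σ[u='s'](π[u](R)) → 1
  σ[u='p'](σ[u='s'](π[u](R))) → 0

E1 result:
u
s
E2 result:
u
(0 rows)
Witness: ('s',) appears 1× in E1 but 0× in E2.

no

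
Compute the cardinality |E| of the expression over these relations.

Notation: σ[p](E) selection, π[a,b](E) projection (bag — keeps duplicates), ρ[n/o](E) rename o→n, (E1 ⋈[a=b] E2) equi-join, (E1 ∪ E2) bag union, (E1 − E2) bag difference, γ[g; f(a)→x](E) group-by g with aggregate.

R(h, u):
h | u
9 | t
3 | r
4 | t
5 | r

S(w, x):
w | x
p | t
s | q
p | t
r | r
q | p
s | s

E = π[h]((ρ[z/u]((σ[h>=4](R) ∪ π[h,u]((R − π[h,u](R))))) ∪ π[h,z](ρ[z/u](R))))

Stepwise |·|:
  R → 4
  σ[h>=4](R) → 3
  R → 4
  R → 4
  π[h,u](R) → 4
  (R − π[h,u](R)) → 0
  π[h,u]((R − π[h,u](R))) → 0
  (σ[h>=4](R) ∪ π[h,u]((R − π[h,u](R)))) → 3
  ρ[z/u]((σ[h>=4](R) ∪ π[h,u]((R − π[h,u](R))))) → 3
  R → 4
  ρ[z/u](R) → 4
  π[h,z](ρ[z/u](R)) → 4
  (ρ[z/u]((σ[h>=4](R) ∪ π[h,u]((R − π[h,u](R))))) ∪ π[h,z](ρ[z/u](R))) → 7
  π[h]((ρ[z/u]((σ[h>=4](R) ∪ π[h,u]((R − π[h,u](R))))) ∪ π[h,z](ρ[z/u](R)))) → 7

|E| = 7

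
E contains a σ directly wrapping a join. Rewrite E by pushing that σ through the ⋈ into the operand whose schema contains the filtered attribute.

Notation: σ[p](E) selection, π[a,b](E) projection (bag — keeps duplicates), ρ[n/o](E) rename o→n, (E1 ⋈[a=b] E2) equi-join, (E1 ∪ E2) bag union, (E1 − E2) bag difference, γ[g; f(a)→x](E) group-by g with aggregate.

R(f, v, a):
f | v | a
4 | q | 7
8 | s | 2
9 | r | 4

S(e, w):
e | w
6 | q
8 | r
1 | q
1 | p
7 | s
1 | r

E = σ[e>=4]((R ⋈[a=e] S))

σ filters on e, owned by the right side.
E' = (R ⋈[a=e] σ[e>=4](S))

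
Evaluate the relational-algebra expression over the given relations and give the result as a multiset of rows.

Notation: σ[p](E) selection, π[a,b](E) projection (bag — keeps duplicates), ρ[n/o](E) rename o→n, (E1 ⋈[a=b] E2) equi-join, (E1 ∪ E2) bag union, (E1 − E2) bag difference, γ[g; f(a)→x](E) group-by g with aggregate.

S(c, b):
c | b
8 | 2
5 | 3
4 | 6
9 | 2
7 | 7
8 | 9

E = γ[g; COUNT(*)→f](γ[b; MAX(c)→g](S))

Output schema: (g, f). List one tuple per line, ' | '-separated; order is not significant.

Stepwise |·|:
  S → 6
  γ[b; MAX(c)→g](S) → 5
  γ[g; COUNT(*)→f](γ[b; MAX(c)→g](S)) → 5

== RESULT ==
g | f
4 | 1
5 | 1
7 | 1
8 | 1
9 | 1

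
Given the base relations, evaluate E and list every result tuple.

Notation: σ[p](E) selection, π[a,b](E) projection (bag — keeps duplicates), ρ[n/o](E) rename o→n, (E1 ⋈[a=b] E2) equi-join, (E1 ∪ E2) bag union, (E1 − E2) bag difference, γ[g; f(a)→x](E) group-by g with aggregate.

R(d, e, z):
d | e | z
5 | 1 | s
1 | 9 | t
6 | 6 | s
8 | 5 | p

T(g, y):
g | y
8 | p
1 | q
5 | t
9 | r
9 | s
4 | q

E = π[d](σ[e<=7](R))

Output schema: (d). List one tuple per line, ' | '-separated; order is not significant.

Subexpression sizes:
  R → 4
  σ[e<=7](R) → 3
  π[d](σ[e<=7](R)) → 3

== RESULT ==
d
5
6
8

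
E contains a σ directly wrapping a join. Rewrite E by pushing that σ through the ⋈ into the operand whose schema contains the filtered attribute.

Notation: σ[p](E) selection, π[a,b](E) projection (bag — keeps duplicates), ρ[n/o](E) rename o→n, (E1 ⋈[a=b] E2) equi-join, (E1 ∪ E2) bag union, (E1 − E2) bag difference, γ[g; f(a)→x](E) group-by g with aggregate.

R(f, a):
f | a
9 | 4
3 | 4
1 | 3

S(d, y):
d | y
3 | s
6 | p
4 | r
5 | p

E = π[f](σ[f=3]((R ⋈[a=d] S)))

σ filters on f, owned by the left side.
E' = π[f]((σ[f=3](R) ⋈[a=d] S))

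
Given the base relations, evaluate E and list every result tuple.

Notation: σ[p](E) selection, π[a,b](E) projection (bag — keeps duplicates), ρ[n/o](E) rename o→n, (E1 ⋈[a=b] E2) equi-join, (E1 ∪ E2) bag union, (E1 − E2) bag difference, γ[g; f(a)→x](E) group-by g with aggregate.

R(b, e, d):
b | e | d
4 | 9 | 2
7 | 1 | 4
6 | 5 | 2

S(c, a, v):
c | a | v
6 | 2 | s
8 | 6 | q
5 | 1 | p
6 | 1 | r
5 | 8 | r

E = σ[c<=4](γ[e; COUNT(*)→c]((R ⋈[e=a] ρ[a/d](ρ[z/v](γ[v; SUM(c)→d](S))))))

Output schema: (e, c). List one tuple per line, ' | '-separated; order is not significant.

Per-node cardinality:
  R → 3
  S → 5
  γ[v; SUM(c)→d](S) → 4
  ρ[z/v](γ[v; SUM(c)→d](S)) → 4
  ρ[a/d](ρ[z/v](γ[v; SUM(c)→d](S))) → 4
  (R ⋈[e=a] ρ[a/d](ρ[z/v](γ[v; SUM(c)→d](S)))) → 1
  γ[e; COUNT(*)→c]((R ⋈[e=a] ρ[a/d](ρ[z/v](γ[v; SUM(c)→d](S))))) → 1
  σ[c<=4](γ[e; COUNT(*)→c]((R ⋈[e=a] ρ[a/d](ρ[z/v](γ[v; SUM(c)→d](S)))))) → 1

== RESULT ==
e | c
5 | 1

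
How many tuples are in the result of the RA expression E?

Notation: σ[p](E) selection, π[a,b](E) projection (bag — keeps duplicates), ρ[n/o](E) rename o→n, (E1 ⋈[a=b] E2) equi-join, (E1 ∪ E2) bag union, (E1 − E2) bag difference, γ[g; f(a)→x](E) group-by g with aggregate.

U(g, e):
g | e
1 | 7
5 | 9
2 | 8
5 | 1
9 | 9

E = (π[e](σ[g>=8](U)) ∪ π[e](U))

Subexpression sizes:
  U → 5
  σ[g>=8](U) → 1
  π[e](σ[g>=8](U)) → 1
  U → 5
  π[e](U) → 5
  (π[e](σ[g>=8](U)) ∪ π[e](U)) → 6

|E| = 6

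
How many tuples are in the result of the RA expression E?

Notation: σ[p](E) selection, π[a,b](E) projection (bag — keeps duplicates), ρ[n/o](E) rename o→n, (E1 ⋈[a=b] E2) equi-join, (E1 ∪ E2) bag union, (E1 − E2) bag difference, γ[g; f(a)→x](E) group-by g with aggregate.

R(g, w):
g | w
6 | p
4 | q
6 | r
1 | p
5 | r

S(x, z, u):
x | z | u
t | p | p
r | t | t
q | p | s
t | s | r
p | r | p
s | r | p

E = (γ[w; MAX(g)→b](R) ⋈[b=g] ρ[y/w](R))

Per-node cardinality:
  R → 5
  γ[w; MAX(g)→b](R) → 3
  R → 5
  ρ[y/w](R) → 5
  (γ[w; MAX(g)→b](R) ⋈[b=g] ρ[y/w](R)) → 5

|E| = 5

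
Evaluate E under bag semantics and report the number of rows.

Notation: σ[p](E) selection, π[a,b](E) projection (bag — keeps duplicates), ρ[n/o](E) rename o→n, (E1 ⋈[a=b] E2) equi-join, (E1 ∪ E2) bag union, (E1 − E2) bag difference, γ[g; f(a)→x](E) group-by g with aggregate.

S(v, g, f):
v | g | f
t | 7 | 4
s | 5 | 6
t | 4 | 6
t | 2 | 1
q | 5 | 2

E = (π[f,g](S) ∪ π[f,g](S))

Row counts bottom-up:
  S → 5
  π[f,g](S) → 5
  S → 5
  π[f,g](S) → 5
  (π[f,g](S) ∪ π[f,g](S)) → 10

|E| = 10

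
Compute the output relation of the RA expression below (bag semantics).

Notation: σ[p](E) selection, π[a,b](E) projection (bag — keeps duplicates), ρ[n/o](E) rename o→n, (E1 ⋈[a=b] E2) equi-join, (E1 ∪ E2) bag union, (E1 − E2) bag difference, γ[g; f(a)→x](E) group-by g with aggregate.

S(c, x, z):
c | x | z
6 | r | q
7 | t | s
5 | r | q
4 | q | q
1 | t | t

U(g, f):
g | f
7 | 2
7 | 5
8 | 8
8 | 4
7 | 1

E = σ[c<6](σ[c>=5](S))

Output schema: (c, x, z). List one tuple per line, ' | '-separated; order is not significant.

Stepwise |·|:
  S → 5
  σ[c>=5](S) → 3
  σ[c<6](σ[c>=5](S)) → 1

== RESULT ==
c | x | z
5 | r | q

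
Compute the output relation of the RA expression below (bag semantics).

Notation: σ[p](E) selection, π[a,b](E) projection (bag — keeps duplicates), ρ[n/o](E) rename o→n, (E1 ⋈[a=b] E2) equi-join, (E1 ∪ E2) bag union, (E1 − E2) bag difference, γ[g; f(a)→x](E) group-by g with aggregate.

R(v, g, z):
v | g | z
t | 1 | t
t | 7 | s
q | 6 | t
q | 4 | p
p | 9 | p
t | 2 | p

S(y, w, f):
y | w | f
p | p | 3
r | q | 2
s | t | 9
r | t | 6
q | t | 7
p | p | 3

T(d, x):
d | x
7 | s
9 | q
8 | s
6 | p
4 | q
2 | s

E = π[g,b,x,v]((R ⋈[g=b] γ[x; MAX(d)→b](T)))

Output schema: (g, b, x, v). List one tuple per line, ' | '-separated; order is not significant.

Subexpression sizes:
  R → 6
  T → 6
  γ[x; MAX(d)→b](T) → 3
  (R ⋈[g=b] γ[x; MAX(d)→b](T)) → 2
  π[g,b,x,v]((R ⋈[g=b] γ[x; MAX(d)→b](T))) → 2

== RESULT ==
g | b | x | v
6 | 6 | p | q
9 | 9 | q | p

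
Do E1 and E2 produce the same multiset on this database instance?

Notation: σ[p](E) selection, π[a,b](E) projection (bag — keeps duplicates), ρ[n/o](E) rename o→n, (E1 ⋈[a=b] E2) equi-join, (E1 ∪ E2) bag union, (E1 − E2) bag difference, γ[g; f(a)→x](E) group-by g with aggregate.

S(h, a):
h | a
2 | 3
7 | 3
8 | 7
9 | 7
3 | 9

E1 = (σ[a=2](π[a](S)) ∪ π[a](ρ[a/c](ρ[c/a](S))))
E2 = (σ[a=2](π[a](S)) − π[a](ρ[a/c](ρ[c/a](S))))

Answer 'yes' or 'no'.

E1 subexpression sizes:
  S → 5
  π[a](S) → 5
  σ[a=2](π[a](S)) → 0
  S → 5
  ρ[c/a](S) → 5
  ρ[a/c](ρ[c/a](S)) → 5
  π[a](ρ[a/c](ρ[c/a](S))) → 5
  (σ[a=2](π[a](S)) ∪ π[a](ρ[a/c](ρ[c/a](S)))) → 5
E2 subexpression sizes:
  S → 5
  π[a](S) → 5
  σ[a=2](π[a](S)) → 0
  S → 5
  ρ[c/a](S) → 5
  ρ[a/c](ρ[c/a](S)) → 5
  π[a](ρ[a/c](ρ[c/a](S))) → 5
  (σ[a=2](π[a](S)) − π[a](ρ[a/c](ρ[c/a](S)))) → 0

E1 result:
a
3
3
7
7
9
E2 result:
a
(0 rows)
Witness: (7,) appears 2× in E1 but 0× in E2.

no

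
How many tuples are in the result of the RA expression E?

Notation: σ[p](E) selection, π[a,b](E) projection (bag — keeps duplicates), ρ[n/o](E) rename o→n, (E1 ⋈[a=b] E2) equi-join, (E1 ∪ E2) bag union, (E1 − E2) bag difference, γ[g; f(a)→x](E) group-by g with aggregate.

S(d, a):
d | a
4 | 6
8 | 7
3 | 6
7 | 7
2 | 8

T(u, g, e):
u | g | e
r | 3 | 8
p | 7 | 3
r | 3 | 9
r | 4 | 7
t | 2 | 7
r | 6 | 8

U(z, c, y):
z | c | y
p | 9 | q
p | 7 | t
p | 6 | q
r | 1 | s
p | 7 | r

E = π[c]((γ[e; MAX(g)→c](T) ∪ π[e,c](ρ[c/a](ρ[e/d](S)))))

Row counts bottom-up:
  T → 6
  γ[e; MAX(g)→c](T) → 4
  S → 5
  ρ[e/d](S) → 5
  ρ[c/a](ρ[e/d](S)) → 5
  π[e,c](ρ[c/a](ρ[e/d](S))) → 5
  (γ[e; MAX(g)→c](T) ∪ π[e,c](ρ[c/a](ρ[e/d](S)))) → 9
  π[c]((γ[e; MAX(g)→c](T) ∪ π[e,c](ρ[c/a](ρ[e/d](S))))) → 9

|E| = 9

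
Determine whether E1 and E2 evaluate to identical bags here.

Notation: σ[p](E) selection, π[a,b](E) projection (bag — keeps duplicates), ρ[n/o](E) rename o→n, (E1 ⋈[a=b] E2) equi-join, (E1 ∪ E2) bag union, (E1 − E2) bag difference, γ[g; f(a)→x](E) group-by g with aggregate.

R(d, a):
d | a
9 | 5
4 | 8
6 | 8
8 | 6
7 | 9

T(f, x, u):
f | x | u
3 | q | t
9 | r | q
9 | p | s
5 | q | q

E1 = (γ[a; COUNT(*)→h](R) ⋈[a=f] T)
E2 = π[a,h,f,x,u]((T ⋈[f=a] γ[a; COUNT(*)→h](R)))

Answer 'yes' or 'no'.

E1 stepwise |·|:
  R → 5
  γ[a; COUNT(*)→h](R) → 4
  T → 4
  (γ[a; COUNT(*)→h](R) ⋈[a=f] T) → 3
E2 stepwise |·|:
  T → 4
  R → 5
  γ[a; COUNT(*)→h](R) → 4
  (T ⋈[f=a] γ[a; COUNT(*)→h](R)) → 3
  π[a,h,f,x,u]((T ⋈[f=a] γ[a; COUNT(*)→h](R))) → 3

E1 and E2 produce the same multiset:
a | h | f | x | u
5 | 1 | 5 | q | q
9 | 1 | 9 | p | s
9 | 1 | 9 | r | q

yes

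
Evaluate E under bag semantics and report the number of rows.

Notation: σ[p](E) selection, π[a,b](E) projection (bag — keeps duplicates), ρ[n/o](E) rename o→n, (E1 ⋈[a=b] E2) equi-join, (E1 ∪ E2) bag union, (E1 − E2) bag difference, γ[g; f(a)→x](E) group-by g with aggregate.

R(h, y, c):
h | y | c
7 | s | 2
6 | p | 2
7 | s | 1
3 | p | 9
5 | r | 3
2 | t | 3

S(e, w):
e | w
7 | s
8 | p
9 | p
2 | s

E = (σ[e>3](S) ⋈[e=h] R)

Row counts bottom-up:
  S → 4
  σ[e>3](S) → 3
  R → 6
  (σ[e>3](S) ⋈[e=h] R) → 2

|E| = 2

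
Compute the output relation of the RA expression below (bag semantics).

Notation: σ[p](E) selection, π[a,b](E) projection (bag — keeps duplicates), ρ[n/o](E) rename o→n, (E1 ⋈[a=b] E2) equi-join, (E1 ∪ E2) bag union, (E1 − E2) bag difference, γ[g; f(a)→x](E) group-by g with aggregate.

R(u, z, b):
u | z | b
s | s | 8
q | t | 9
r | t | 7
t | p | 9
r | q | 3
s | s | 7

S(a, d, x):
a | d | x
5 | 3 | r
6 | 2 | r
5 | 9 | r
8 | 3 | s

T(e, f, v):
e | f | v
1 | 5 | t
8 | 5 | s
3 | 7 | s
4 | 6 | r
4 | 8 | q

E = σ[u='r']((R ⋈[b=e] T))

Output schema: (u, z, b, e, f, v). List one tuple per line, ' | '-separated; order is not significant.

Row counts bottom-up:
  R → 6
  T → 5
  (R ⋈[b=e] T) → 2
  σ[u='r']((R ⋈[b=e] T)) → 1

== RESULT ==
u | z | b | e | f | v
r | q | 3 | 3 | 7 | s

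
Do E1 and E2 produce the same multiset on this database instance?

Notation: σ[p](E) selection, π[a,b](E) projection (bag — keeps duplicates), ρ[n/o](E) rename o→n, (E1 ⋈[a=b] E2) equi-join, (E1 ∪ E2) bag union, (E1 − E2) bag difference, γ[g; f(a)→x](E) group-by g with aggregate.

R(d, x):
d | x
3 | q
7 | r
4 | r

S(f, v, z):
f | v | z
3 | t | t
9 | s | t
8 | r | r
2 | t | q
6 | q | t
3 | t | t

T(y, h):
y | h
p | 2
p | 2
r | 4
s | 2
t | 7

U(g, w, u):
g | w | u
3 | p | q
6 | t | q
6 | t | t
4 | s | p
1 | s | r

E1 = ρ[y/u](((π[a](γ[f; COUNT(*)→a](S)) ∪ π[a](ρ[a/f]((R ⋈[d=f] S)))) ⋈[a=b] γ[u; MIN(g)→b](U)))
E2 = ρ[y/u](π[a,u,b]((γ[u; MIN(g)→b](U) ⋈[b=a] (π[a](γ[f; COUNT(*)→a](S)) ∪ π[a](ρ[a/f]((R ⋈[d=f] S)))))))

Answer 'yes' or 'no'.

E1 per-node cardinality:
  S → 6
  γ[f; COUNT(*)→a](S) → 5
  π[a](γ[f; COUNT(*)→a](S)) → 5
  R → 3
  S → 6
  (R ⋈[d=f] S) → 2
  ρ[a/f]((R ⋈[d=f] S)) → 2
  π[a](ρ[a/f]((R ⋈[d=f] S))) → 2
  (π[a](γ[f; COUNT(*)→a](S)) ∪ π[a](ρ[a/f]((R ⋈[d=f] S)))) → 7
  U → 5
  γ[u; MIN(g)→b](U) → 4
  ((π[a](γ[f; COUNT(*)→a](S)) ∪ π[a](ρ[a/f]((R ⋈[d=f] S)))) ⋈[a=b] γ[u; MIN(g)→b](U)) → 6
  ρ[y/u](((π[a](γ[f; COUNT(*)→a](S)) ∪ π[a](ρ[a/f]((R ⋈[d=f] S)))) ⋈[a=b] γ[u; MIN(g)→b](U))) → 6
E2 per-node cardinality:
  U → 5
  γ[u; MIN(g)→b](U) → 4
  S → 6
  γ[f; COUNT(*)→a](S) → 5
  π[a](γ[f; COUNT(*)→a](S)) → 5
  R → 3
  S → 6
  (R ⋈[d=f] S) → 2
  ρ[a/f]((R ⋈[d=f] S)) → 2
  π[a](ρ[a/f]((R ⋈[d=f] S))) → 2
  (π[a](γ[f; COUNT(*)→a](S)) ∪ π[a](ρ[a/f]((R ⋈[d=f] S)))) → 7
  (γ[u; MIN(g)→b](U) ⋈[b=a] (π[a](γ[f; COUNT(*)→a](S)) ∪ π[a](ρ[a/f]((R ⋈[d=f] S))))) → 6
  π[a,u,b]((γ[u; MIN(g)→b](U) ⋈[b=a] (π[a](γ[f; COUNT(*)→a](S)) ∪ π[a](ρ[a/f]((R ⋈[d=f] S)))))) → 6
  ρ[y/u](π[a,u,b]((γ[u; MIN(g)→b](U) ⋈[b=a] (π[a](γ[f; COUNT(*)→a](S)) ∪ π[a](ρ[a/f]((R ⋈[d=f] S))))))) → 6

E1 and E2 produce the same multiset:
a | y | b
1 | r | 1
1 | r | 1
1 | r | 1
1 | r | 1
3 | q | 3
3 | q | 3

yes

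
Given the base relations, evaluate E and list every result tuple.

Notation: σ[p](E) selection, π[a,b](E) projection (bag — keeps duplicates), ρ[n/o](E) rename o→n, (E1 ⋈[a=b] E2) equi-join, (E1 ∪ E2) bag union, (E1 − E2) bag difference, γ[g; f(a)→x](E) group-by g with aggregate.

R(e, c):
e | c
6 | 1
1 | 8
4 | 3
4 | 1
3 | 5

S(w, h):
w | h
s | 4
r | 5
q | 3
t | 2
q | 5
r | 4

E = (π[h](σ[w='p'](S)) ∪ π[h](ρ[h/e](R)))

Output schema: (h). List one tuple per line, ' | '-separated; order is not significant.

Per-node cardinality:
  S → 6
  σ[w='p'](S) → 0
  π[h](σ[w='p'](S)) → 0
  R → 5
  ρ[h/e](R) → 5
  π[h](ρ[h/e](R)) → 5
  (π[h](σ[w='p'](S)) ∪ π[h](ρ[h/e](R))) → 5

== RESULT ==
h
1
3
4
4
6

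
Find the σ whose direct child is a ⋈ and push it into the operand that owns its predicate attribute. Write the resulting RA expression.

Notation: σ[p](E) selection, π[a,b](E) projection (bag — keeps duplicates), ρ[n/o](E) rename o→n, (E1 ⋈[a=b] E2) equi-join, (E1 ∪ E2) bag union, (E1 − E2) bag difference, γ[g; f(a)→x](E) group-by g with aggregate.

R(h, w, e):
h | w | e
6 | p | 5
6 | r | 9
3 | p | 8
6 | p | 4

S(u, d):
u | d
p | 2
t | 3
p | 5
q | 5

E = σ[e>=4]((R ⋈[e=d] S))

σ filters on e, owned by the left side.
E' = (σ[e>=4](R) ⋈[e=d] S)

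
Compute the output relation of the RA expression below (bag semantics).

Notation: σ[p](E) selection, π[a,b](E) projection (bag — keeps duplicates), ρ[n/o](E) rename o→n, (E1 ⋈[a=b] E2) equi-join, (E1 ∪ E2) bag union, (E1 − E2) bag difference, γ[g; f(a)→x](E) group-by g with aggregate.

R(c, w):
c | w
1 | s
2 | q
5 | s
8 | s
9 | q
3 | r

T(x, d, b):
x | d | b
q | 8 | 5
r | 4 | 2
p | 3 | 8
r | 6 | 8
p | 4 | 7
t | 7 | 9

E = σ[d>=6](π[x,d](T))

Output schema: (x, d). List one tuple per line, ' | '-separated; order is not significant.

Stepwise |·|:
  T → 6
  π[x,d](T) → 6
  σ[d>=6](π[x,d](T)) → 3

== RESULT ==
x | d
q | 8
r | 6
t | 7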